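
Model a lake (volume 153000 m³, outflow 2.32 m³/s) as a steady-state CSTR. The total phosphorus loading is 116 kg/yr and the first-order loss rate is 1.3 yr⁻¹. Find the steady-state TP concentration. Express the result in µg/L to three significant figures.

Outflow Q = 2.32 m³/s × 3.156e+07 s/yr = 7.321e+07 m³/yr.
Steady-state CSTR mass balance: W = Q·C + k·V·C, so C = W/(Q + kV).
Q + kV = 7.321e+07 + 1.3·153000 = 7.341e+07 m³/yr.
C = 116/7.341e+07 = 1.58e-06 kg/m³ = 0.00158 mg/L = 1.58 µg/L.

1.58 µg/L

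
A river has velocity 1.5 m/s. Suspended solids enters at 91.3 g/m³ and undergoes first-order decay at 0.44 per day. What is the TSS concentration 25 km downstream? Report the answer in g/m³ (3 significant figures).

83.9 g/m³

Travel time t = 25 km / 1.5 m/s = 2.5e+04/1.5 = 1.667e+04 s = 0.1929 d.
First-order decay: C = 91.3·exp(−0.44·0.1929) = 91.3·0.9186 = 83.87 g/m³.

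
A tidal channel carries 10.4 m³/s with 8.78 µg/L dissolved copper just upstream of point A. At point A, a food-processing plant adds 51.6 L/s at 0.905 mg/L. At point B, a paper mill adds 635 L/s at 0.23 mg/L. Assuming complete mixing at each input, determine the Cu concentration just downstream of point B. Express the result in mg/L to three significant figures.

8.78 µg/L = 0.00878 mg/L.
51.6 L/s = 0.0516 m³/s.
After input A: C = (10.4·0.00878 + 0.0516·0.905) / 10.45 = 0.0132 mg/L.
635 L/s = 0.635 m³/s.
After input B: C = (10.45·0.0132 + 0.635·0.23) / 11.09 = 0.02562 mg/L.

0.0256 mg/L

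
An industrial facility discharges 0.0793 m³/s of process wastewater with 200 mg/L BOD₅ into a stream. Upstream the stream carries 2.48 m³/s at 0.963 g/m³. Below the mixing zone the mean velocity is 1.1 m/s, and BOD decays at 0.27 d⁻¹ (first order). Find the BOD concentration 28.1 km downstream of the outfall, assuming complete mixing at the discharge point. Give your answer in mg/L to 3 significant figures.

After complete mixing, C₀ = (0.0793·200 + 2.48·0.963) / 2.559 = 7.13 mg/L.
Travel time t = 2.81e+04 m / 1.1 m/s = 2.555e+04 s = 0.2957 d.
C = 7.13·exp(−0.27·0.2957) = 7.13·0.9233 = 6.583 mg/L.

6.58 mg/L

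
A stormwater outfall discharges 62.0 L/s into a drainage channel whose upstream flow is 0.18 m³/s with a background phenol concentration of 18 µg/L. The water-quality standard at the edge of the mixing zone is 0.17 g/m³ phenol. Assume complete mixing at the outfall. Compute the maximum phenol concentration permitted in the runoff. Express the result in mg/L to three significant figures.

0.611 mg/L

62.0 L/s = 0.062 m³/s.
18 µg/L = 0.018 mg/L.
Mass balance: 0.17·0.242 = 0.062·Cₑ + 0.18·0.018.
Cₑ = (0.04114 − 0.00324) / 0.062 = 0.6113 mg/L.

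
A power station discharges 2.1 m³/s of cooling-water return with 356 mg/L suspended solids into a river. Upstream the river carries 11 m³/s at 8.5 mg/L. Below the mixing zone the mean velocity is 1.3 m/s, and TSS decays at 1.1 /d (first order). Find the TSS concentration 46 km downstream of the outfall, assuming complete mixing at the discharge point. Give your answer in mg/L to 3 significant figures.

40.9 mg/L

After complete mixing, C₀ = (2.1·356 + 11·8.5) / 13.1 = 64.21 mg/L.
Travel time t = 4.6e+04 m / 1.3 m/s = 3.538e+04 s = 0.4095 d.
C = 64.21·exp(−1.1·0.4095) = 64.21·0.6373 = 40.92 mg/L.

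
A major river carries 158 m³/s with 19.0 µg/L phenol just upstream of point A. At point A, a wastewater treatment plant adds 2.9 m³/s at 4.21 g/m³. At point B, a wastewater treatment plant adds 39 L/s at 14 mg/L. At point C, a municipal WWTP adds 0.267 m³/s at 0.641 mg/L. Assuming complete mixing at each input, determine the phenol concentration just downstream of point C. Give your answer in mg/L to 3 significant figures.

19.0 µg/L = 0.019 mg/L.
After input A: C = (158·0.019 + 2.9·4.21) / 160.9 = 0.09454 mg/L.
39 L/s = 0.039 m³/s.
After input B: C = (160.9·0.09454 + 0.039·14) / 160.9 = 0.09791 mg/L.
After input C: C = (160.9·0.09791 + 0.267·0.641) / 161.2 = 0.09881 mg/L.

0.0988 mg/L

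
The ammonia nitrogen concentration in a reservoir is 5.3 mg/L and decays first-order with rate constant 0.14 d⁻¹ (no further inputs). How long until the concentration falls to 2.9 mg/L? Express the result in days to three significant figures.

4.31 d

t = ln(C₀/C)/k = ln(5.3/2.9)/0.14 = 0.603/0.14 = 4.307 d.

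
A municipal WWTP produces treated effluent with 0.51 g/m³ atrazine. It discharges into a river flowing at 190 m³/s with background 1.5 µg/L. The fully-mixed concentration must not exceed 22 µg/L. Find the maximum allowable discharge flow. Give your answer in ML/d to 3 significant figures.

690 ML/d

1.5 µg/L = 0.0015 mg/L.
22 µg/L = 0.022 mg/L.
Mass balance at complete mixing: C_std·(Q_w + Q_r) = Q_w·C_e + Q_r·C_b.
Rearranging, Q_w = Q_r·(C_std − C_b)/(C_e − C_std) = 190·(0.022 − 0.0015) / (0.51 − 0.022) = 7.982 m³/s.
= 689.6 ML/d.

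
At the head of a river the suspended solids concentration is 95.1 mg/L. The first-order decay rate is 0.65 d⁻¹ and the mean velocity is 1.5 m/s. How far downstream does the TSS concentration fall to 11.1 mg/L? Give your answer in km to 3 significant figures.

428 km

From C = C₀·e^(−kt), t = ln(C₀/C)/k = ln(95.1/11.1)/0.65 = 2.148/0.65 = 3.305 d.
Distance = v·t = 1.5 m/s × 2.855e+05 s = 4.283e+05 m = 428.3 km.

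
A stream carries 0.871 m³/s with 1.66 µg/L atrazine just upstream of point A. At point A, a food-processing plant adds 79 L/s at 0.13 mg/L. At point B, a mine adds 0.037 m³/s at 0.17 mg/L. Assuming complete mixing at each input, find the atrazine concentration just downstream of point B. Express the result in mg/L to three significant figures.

1.66 µg/L = 0.00166 mg/L.
79 L/s = 0.079 m³/s.
After input A: C = (0.871·0.00166 + 0.079·0.13) / 0.95 = 0.01233 mg/L.
After input B: C = (0.95·0.01233 + 0.037·0.17) / 0.987 = 0.01824 mg/L.

0.0182 mg/L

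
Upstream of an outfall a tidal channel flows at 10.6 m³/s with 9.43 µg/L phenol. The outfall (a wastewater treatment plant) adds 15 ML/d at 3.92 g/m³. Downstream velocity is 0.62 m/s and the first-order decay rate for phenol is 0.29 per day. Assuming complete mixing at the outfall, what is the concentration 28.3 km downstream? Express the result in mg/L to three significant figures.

0.0622 mg/L

15 ML/d = 0.1736 m³/s.
9.43 µg/L = 0.00943 mg/L.
After complete mixing, C₀ = (0.1736·3.92 + 10.6·0.00943) / 10.77 = 0.07245 mg/L.
Travel time t = 2.83e+04 m / 0.62 m/s = 4.565e+04 s = 0.5283 d.
C = 0.07245·exp(−0.29·0.5283) = 0.07245·0.858 = 0.06216 mg/L.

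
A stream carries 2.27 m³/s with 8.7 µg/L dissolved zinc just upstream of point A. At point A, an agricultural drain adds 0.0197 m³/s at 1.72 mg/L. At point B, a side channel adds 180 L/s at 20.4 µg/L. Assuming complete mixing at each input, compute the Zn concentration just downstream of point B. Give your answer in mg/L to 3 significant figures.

8.7 µg/L = 0.0087 mg/L.
After input A: C = (2.27·0.0087 + 0.0197·1.72) / 2.29 = 0.02342 mg/L.
180 L/s = 0.18 m³/s.
20.4 µg/L = 0.0204 mg/L.
After input B: C = (2.29·0.02342 + 0.18·0.0204) / 2.47 = 0.0232 mg/L.

0.0232 mg/L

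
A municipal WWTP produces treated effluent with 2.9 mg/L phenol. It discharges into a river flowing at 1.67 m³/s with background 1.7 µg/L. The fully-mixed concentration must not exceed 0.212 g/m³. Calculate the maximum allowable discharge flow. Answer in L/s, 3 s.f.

131 L/s

1.7 µg/L = 0.0017 mg/L.
Mass balance at complete mixing: C_std·(Q_w + Q_r) = Q_w·C_e + Q_r·C_b.
Rearranging, Q_w = Q_r·(C_std − C_b)/(C_e − C_std) = 1.67·(0.212 − 0.0017) / (2.9 − 0.212) = 0.1307 m³/s.
= 130.7 L/s.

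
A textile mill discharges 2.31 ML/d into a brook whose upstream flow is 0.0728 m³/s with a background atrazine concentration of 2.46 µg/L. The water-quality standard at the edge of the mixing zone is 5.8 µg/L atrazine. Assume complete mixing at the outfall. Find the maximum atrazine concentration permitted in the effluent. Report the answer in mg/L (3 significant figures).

0.0149 mg/L

2.31 ML/d = 0.02674 m³/s.
2.46 µg/L = 0.00246 mg/L.
5.8 µg/L = 0.0058 mg/L.
Mass balance: 0.0058·0.09954 = 0.02674·Cₑ + 0.0728·0.00246.
Cₑ = (0.0005773 − 0.0001791) / 0.02674 = 0.01489 mg/L.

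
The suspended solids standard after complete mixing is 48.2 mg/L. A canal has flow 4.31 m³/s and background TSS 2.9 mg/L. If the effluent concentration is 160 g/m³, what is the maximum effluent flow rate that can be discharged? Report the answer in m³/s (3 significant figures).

Mass balance at complete mixing: C_std·(Q_w + Q_r) = Q_w·C_e + Q_r·C_b.
Rearranging, Q_w = Q_r·(C_std − C_b)/(C_e − C_std) = 4.31·(48.2 − 2.9) / (160 − 48.2) = 1.746 m³/s.

1.75 m³/s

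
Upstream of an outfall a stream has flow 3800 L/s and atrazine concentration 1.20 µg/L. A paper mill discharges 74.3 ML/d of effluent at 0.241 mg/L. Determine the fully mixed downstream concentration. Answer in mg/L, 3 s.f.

74.3 ML/d = 0.86 m³/s.
3800 L/s = 3.8 m³/s.
1.20 µg/L = 0.0012 mg/L.
By mass balance at complete mixing, C = (0.86·0.241 + 3.8·0.0012) / (0.86 + 3.8) = 0.2118/4.66 = 0.04545 mg/L.

0.0455 mg/L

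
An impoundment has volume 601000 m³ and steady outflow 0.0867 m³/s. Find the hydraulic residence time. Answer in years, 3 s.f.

0.220 yr

Q = 0.0867 m³/s × 3.156e+07 s/yr = 2.736e+06 m³/yr.
Hydraulic residence time τ = V/Q = 601000/2.736e+06 = 0.2197 yr.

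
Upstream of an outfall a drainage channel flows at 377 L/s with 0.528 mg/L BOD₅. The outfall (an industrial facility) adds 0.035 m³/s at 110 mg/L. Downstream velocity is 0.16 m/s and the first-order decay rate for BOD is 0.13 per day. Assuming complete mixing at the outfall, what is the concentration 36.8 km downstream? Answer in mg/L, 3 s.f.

377 L/s = 0.377 m³/s.
After complete mixing, C₀ = (0.035·110 + 0.377·0.528) / 0.412 = 9.828 mg/L.
Travel time t = 3.68e+04 m / 0.16 m/s = 2.3e+05 s = 2.662 d.
C = 9.828·exp(−0.13·2.662) = 9.828·0.7075 = 6.953 mg/L.

6.95 mg/L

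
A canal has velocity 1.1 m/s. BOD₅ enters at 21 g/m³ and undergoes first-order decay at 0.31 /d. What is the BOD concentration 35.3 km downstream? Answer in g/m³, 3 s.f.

18.7 g/m³

Travel time t = 35.3 km / 1.1 m/s = 3.53e+04/1.1 = 3.209e+04 s = 0.3714 d.
First-order decay: C = 21·exp(−0.31·0.3714) = 21·0.8912 = 18.72 g/m³.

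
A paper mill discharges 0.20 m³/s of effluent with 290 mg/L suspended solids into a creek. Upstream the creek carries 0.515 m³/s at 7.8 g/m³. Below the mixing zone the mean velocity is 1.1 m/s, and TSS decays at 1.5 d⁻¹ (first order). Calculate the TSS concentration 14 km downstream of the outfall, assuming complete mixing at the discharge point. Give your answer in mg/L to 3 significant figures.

69.5 mg/L

After complete mixing, C₀ = (0.2·290 + 0.515·7.8) / 0.715 = 86.74 mg/L.
Travel time t = 1.4e+04 m / 1.1 m/s = 1.273e+04 s = 0.1473 d.
C = 86.74·exp(−1.5·0.1473) = 86.74·0.8017 = 69.54 mg/L.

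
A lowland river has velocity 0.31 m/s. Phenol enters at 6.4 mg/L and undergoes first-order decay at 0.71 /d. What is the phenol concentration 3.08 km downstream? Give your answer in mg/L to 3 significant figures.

5.90 mg/L

Travel time t = 3.08 km / 0.31 m/s = 3080/0.31 = 9935 s = 0.115 d.
First-order decay: C = 6.4·exp(−0.71·0.115) = 6.4·0.9216 = 5.898 mg/L.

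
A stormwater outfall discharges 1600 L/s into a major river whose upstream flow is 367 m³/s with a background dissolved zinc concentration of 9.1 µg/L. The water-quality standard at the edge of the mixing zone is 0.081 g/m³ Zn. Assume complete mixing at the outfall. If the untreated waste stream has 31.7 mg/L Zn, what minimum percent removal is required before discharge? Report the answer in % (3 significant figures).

1600 L/s = 1.6 m³/s.
9.1 µg/L = 0.0091 mg/L.
Mass balance: 0.081·368.6 = 1.6·Cₑ + 367·0.0091.
Cₑ = (29.86 − 3.34) / 1.6 = 16.57 mg/L.
Required removal = 1 − 16.57/31.7 = 47.72 %.

47.7 %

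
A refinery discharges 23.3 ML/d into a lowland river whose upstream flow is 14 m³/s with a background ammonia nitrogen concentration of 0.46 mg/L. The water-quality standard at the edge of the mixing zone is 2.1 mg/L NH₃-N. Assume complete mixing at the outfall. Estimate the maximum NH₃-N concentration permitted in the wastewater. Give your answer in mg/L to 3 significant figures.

87.2 mg/L

23.3 ML/d = 0.2697 m³/s.
Mass balance: 2.1·14.27 = 0.2697·Cₑ + 14·0.46.
Cₑ = (29.97 − 6.44) / 0.2697 = 87.24 mg/L.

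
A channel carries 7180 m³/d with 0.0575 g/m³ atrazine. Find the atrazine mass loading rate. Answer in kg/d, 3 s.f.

7180 m³/d = 0.0831 m³/s.
Mass flux = Q·C = 0.0831 m³/s × 0.0575 g/m³ = 0.004778 g/s.
= 0.004778 g/s × 86.4 = 0.4129 kg/d.

0.413 kg/d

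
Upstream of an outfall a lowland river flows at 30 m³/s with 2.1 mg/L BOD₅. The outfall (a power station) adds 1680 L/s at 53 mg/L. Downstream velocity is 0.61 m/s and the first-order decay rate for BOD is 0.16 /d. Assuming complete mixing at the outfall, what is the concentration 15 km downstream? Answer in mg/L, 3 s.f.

1680 L/s = 1.68 m³/s.
After complete mixing, C₀ = (1.68·53 + 30·2.1) / 31.68 = 4.799 mg/L.
Travel time t = 1.5e+04 m / 0.61 m/s = 2.459e+04 s = 0.2846 d.
C = 4.799·exp(−0.16·0.2846) = 4.799·0.9555 = 4.586 mg/L.

4.59 mg/L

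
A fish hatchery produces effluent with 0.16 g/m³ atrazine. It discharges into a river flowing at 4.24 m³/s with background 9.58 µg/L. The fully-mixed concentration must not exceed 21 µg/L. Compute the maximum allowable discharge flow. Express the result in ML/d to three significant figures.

9.58 µg/L = 0.00958 mg/L.
21 µg/L = 0.021 mg/L.
Mass balance at complete mixing: C_std·(Q_w + Q_r) = Q_w·C_e + Q_r·C_b.
Rearranging, Q_w = Q_r·(C_std − C_b)/(C_e − C_std) = 4.24·(0.021 − 0.00958) / (0.16 − 0.021) = 0.3484 m³/s.
= 30.1 ML/d.

30.1 ML/d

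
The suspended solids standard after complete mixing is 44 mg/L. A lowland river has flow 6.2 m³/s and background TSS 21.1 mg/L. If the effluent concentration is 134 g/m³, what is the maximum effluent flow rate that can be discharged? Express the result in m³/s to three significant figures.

Mass balance at complete mixing: C_std·(Q_w + Q_r) = Q_w·C_e + Q_r·C_b.
Rearranging, Q_w = Q_r·(C_std − C_b)/(C_e − C_std) = 6.2·(44 − 21.1) / (134 − 44) = 1.578 m³/s.

1.58 m³/s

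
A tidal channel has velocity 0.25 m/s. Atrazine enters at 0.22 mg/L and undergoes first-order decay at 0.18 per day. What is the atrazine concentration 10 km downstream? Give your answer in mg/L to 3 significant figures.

0.202 mg/L

Travel time t = 10 km / 0.25 m/s = 1e+04/0.25 = 4e+04 s = 0.463 d.
First-order decay: C = 0.22·exp(−0.18·0.463) = 0.22·0.92 = 0.2024 mg/L.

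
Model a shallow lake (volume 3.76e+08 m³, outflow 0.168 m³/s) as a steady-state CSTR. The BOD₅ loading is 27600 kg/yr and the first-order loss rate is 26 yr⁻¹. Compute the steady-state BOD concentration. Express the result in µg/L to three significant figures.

2.82 µg/L

Outflow Q = 0.168 m³/s × 3.156e+07 s/yr = 5.302e+06 m³/yr.
Steady-state CSTR mass balance: W = Q·C + k·V·C, so C = W/(Q + kV).
Q + kV = 5.302e+06 + 26·3.76e+08 = 9.781e+09 m³/yr.
C = 27600/9.781e+09 = 2.822e-06 kg/m³ = 0.002822 mg/L = 2.822 µg/L.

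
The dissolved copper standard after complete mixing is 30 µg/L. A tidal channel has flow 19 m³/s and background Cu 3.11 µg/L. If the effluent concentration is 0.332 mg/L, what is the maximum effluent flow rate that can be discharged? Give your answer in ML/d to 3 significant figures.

146 ML/d

3.11 µg/L = 0.00311 mg/L.
30 µg/L = 0.03 mg/L.
Mass balance at complete mixing: C_std·(Q_w + Q_r) = Q_w·C_e + Q_r·C_b.
Rearranging, Q_w = Q_r·(C_std − C_b)/(C_e − C_std) = 19·(0.03 − 0.00311) / (0.332 − 0.03) = 1.692 m³/s.
= 146.2 ML/d.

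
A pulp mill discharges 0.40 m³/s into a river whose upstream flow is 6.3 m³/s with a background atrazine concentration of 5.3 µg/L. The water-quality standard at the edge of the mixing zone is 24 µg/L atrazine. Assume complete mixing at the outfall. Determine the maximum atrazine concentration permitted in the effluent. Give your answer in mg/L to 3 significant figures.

5.3 µg/L = 0.0053 mg/L.
24 µg/L = 0.024 mg/L.
Mass balance: 0.024·6.7 = 0.4·Cₑ + 6.3·0.0053.
Cₑ = (0.1608 − 0.03339) / 0.4 = 0.3185 mg/L.

0.319 mg/L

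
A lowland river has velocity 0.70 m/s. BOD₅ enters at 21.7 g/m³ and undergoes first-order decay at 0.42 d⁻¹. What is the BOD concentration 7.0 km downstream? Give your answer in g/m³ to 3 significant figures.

Travel time t = 7.0 km / 0.70 m/s = 7000/0.70 = 1e+04 s = 0.1157 d.
First-order decay: C = 21.7·exp(−0.42·0.1157) = 21.7·0.9526 = 20.67 g/m³.

20.7 g/m³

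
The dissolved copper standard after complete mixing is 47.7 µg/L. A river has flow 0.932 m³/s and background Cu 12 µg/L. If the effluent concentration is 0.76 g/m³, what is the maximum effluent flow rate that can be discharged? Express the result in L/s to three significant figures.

12 µg/L = 0.012 mg/L.
47.7 µg/L = 0.0477 mg/L.
Mass balance at complete mixing: C_std·(Q_w + Q_r) = Q_w·C_e + Q_r·C_b.
Rearranging, Q_w = Q_r·(C_std − C_b)/(C_e − C_std) = 0.932·(0.0477 − 0.012) / (0.76 − 0.0477) = 0.04671 m³/s.
= 46.71 L/s.

46.7 L/s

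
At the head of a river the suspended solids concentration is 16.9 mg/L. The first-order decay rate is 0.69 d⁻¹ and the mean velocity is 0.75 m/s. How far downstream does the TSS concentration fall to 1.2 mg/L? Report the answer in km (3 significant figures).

From C = C₀·e^(−kt), t = ln(C₀/C)/k = ln(16.9/1.2)/0.69 = 2.645/0.69 = 3.833 d.
Distance = v·t = 0.75 m/s × 3.312e+05 s = 2.484e+05 m = 248.4 km.

248 km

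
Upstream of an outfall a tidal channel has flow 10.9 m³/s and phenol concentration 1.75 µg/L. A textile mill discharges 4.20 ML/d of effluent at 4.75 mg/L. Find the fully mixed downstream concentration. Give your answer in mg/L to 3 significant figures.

0.0228 mg/L

4.20 ML/d = 0.04861 m³/s.
1.75 µg/L = 0.00175 mg/L.
Conservation of mass across the mixing zone: C = (0.04861·4.75 + 10.9·0.00175) / (0.04861 + 10.9) = 0.25/10.95 = 0.02283 mg/L.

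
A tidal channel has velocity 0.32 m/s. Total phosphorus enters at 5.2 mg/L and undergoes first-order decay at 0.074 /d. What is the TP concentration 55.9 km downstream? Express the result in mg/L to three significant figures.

4.48 mg/L

Travel time t = 55.9 km / 0.32 m/s = 5.59e+04/0.32 = 1.747e+05 s = 2.022 d.
First-order decay: C = 5.2·exp(−0.074·2.022) = 5.2·0.861 = 4.477 mg/L.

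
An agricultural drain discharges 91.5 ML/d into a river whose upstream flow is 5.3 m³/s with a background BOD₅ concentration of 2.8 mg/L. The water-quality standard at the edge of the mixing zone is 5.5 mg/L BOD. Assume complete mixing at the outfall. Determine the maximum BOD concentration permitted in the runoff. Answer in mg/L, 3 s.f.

91.5 ML/d = 1.059 m³/s.
Mass balance: 5.5·6.359 = 1.059·Cₑ + 5.3·2.8.
Cₑ = (34.97 − 14.84) / 1.059 = 19.01 mg/L.

19.0 mg/L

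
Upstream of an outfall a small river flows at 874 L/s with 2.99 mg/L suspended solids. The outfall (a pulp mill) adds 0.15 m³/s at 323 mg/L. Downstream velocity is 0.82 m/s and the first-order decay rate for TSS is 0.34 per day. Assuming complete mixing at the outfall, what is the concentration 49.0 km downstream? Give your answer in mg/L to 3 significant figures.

39.4 mg/L

874 L/s = 0.874 m³/s.
After complete mixing, C₀ = (0.15·323 + 0.874·2.99) / 1.024 = 49.87 mg/L.
Travel time t = 4.9e+04 m / 0.82 m/s = 5.976e+04 s = 0.6916 d.
C = 49.87·exp(−0.34·0.6916) = 49.87·0.7905 = 39.42 mg/L.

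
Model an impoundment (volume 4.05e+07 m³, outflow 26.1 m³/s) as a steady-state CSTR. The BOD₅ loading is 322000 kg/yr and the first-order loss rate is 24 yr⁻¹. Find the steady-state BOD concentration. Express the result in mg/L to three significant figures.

Outflow Q = 26.1 m³/s × 3.156e+07 s/yr = 8.237e+08 m³/yr.
Steady-state CSTR mass balance: W = Q·C + k·V·C, so C = W/(Q + kV).
Q + kV = 8.237e+08 + 24·4.05e+07 = 1.796e+09 m³/yr.
C = 322000/1.796e+09 = 0.0001793 kg/m³ = 0.1793 mg/L.

0.179 mg/L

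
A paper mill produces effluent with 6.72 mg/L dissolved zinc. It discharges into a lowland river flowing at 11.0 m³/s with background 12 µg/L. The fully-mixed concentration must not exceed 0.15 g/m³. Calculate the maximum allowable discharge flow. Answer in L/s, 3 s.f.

12 µg/L = 0.012 mg/L.
Mass balance at complete mixing: C_std·(Q_w + Q_r) = Q_w·C_e + Q_r·C_b.
Rearranging, Q_w = Q_r·(C_std − C_b)/(C_e − C_std) = 11.0·(0.15 − 0.012) / (6.72 − 0.15) = 0.2311 m³/s.
= 231.1 L/s.

231 L/s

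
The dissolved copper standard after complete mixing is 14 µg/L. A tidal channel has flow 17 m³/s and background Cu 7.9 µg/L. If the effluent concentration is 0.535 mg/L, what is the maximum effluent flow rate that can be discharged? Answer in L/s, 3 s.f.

7.9 µg/L = 0.0079 mg/L.
14 µg/L = 0.014 mg/L.
Mass balance at complete mixing: C_std·(Q_w + Q_r) = Q_w·C_e + Q_r·C_b.
Rearranging, Q_w = Q_r·(C_std − C_b)/(C_e − C_std) = 17·(0.014 − 0.0079) / (0.535 − 0.014) = 0.199 m³/s.
= 199 L/s.

199 L/s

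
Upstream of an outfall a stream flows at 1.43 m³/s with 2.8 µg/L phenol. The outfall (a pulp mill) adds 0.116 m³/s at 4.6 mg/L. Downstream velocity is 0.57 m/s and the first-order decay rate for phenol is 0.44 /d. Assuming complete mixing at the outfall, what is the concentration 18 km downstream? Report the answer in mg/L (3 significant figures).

2.8 µg/L = 0.0028 mg/L.
After complete mixing, C₀ = (0.116·4.6 + 1.43·0.0028) / 1.546 = 0.3477 mg/L.
Travel time t = 1.8e+04 m / 0.57 m/s = 3.158e+04 s = 0.3655 d.
C = 0.3477·exp(−0.44·0.3655) = 0.3477·0.8514 = 0.2961 mg/L.

0.296 mg/L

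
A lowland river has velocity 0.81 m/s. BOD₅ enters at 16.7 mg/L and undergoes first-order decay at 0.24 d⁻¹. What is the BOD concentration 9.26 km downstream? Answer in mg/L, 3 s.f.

Travel time t = 9.26 km / 0.81 m/s = 9260/0.81 = 1.143e+04 s = 0.1323 d.
First-order decay: C = 16.7·exp(−0.24·0.1323) = 16.7·0.9687 = 16.18 mg/L.

16.2 mg/L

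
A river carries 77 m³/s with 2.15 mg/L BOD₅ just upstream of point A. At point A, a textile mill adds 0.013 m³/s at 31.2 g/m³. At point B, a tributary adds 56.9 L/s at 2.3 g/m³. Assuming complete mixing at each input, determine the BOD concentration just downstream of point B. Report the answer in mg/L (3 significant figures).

After input A: C = (77·2.15 + 0.013·31.2) / 77.01 = 2.155 mg/L.
56.9 L/s = 0.0569 m³/s.
After input B: C = (77.01·2.155 + 0.0569·2.3) / 77.07 = 2.155 mg/L.

2.16 mg/L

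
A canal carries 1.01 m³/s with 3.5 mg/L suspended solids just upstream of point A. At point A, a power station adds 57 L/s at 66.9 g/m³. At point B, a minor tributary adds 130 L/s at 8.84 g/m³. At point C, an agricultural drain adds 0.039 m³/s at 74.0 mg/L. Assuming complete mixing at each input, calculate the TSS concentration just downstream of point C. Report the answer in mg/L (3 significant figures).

57 L/s = 0.057 m³/s.
After input A: C = (1.01·3.5 + 0.057·66.9) / 1.067 = 6.887 mg/L.
130 L/s = 0.13 m³/s.
After input B: C = (1.067·6.887 + 0.13·8.84) / 1.197 = 7.099 mg/L.
After input C: C = (1.197·7.099 + 0.039·74) / 1.236 = 9.21 mg/L.

9.21 mg/L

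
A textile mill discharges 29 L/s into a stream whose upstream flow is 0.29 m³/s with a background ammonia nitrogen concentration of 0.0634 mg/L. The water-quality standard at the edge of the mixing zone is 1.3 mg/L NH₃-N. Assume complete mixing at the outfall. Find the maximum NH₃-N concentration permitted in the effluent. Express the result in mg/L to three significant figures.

29 L/s = 0.029 m³/s.
Mass balance: 1.3·0.319 = 0.029·Cₑ + 0.29·0.0634.
Cₑ = (0.4147 − 0.01839) / 0.029 = 13.67 mg/L.

13.7 mg/L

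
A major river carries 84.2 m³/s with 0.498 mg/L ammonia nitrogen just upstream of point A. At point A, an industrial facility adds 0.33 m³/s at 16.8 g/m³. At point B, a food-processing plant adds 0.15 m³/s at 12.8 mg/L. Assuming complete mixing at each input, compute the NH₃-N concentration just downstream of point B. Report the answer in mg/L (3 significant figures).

After input A: C = (84.2·0.498 + 0.33·16.8) / 84.53 = 0.5616 mg/L.
After input B: C = (84.53·0.5616 + 0.15·12.8) / 84.68 = 0.5833 mg/L.

0.583 mg/L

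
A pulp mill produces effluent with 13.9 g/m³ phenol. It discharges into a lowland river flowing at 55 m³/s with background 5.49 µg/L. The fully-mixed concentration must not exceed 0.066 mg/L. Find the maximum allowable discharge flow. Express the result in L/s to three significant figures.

241 L/s

5.49 µg/L = 0.00549 mg/L.
Mass balance at complete mixing: C_std·(Q_w + Q_r) = Q_w·C_e + Q_r·C_b.
Rearranging, Q_w = Q_r·(C_std − C_b)/(C_e − C_std) = 55·(0.066 − 0.00549) / (13.9 − 0.066) = 0.2406 m³/s.
= 240.6 L/s.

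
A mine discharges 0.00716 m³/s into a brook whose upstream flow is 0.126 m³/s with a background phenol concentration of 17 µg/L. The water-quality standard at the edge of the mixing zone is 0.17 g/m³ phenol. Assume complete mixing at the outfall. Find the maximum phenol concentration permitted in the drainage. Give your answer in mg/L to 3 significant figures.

17 µg/L = 0.017 mg/L.
Mass balance: 0.17·0.1332 = 0.00716·Cₑ + 0.126·0.017.
Cₑ = (0.02264 − 0.002142) / 0.00716 = 2.862 mg/L.

2.86 mg/L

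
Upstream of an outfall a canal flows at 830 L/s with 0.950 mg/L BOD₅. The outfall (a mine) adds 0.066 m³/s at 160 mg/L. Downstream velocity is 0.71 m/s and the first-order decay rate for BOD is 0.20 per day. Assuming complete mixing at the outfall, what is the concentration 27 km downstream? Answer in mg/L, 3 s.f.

830 L/s = 0.83 m³/s.
After complete mixing, C₀ = (0.066·160 + 0.83·0.95) / 0.896 = 12.67 mg/L.
Travel time t = 2.7e+04 m / 0.71 m/s = 3.803e+04 s = 0.4401 d.
C = 12.67·exp(−0.20·0.4401) = 12.67·0.9157 = 11.6 mg/L.

11.6 mg/L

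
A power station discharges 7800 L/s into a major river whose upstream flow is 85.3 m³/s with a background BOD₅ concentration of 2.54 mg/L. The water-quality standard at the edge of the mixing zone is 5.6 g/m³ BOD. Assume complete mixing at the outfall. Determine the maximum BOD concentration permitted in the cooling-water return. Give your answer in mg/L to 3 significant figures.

7800 L/s = 7.8 m³/s.
Mass balance: 5.6·93.1 = 7.8·Cₑ + 85.3·2.54.
Cₑ = (521.4 − 216.7) / 7.8 = 39.06 mg/L.

39.1 mg/L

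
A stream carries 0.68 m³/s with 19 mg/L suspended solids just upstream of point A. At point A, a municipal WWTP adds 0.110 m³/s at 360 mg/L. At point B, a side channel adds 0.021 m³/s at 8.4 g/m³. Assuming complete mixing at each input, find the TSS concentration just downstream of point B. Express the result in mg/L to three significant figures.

After input A: C = (0.68·19 + 0.11·360) / 0.79 = 66.48 mg/L.
After input B: C = (0.79·66.48 + 0.021·8.4) / 0.811 = 64.98 mg/L.

65.0 mg/L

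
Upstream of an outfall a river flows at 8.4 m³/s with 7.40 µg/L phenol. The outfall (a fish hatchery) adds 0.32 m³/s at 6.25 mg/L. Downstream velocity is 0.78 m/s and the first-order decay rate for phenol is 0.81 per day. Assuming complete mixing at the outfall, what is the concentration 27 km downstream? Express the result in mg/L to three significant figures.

0.171 mg/L

7.40 µg/L = 0.0074 mg/L.
After complete mixing, C₀ = (0.32·6.25 + 8.4·0.0074) / 8.72 = 0.2365 mg/L.
Travel time t = 2.7e+04 m / 0.78 m/s = 3.462e+04 s = 0.4006 d.
C = 0.2365·exp(−0.81·0.4006) = 0.2365·0.7229 = 0.1709 mg/L.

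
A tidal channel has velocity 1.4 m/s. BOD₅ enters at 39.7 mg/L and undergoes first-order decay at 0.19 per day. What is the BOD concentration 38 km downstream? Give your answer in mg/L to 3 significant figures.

Travel time t = 38 km / 1.4 m/s = 3.8e+04/1.4 = 2.714e+04 s = 0.3142 d.
First-order decay: C = 39.7·exp(−0.19·0.3142) = 39.7·0.9421 = 37.4 mg/L.

37.4 mg/L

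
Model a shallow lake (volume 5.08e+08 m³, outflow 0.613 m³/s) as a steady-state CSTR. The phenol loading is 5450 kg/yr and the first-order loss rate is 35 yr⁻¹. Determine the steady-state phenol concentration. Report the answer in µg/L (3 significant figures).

Outflow Q = 0.613 m³/s × 3.156e+07 s/yr = 1.934e+07 m³/yr.
Steady-state CSTR mass balance: W = Q·C + k·V·C, so C = W/(Q + kV).
Q + kV = 1.934e+07 + 35·5.08e+08 = 1.78e+10 m³/yr.
C = 5450/1.78e+10 = 3.062e-07 kg/m³ = 0.0003062 mg/L = 0.3062 µg/L.

0.306 µg/L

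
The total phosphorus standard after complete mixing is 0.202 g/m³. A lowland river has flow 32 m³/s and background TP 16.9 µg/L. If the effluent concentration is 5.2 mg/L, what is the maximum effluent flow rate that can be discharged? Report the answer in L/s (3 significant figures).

1190 L/s

16.9 µg/L = 0.0169 mg/L.
Mass balance at complete mixing: C_std·(Q_w + Q_r) = Q_w·C_e + Q_r·C_b.
Rearranging, Q_w = Q_r·(C_std − C_b)/(C_e − C_std) = 32·(0.202 − 0.0169) / (5.2 − 0.202) = 1.185 m³/s.
= 1185 L/s.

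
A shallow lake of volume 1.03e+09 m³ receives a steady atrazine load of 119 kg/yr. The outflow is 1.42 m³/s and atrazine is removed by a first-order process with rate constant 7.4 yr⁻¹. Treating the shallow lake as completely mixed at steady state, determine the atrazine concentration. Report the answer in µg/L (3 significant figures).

0.0155 µg/L

Outflow Q = 1.42 m³/s × 3.156e+07 s/yr = 4.481e+07 m³/yr.
Steady-state CSTR mass balance: W = Q·C + k·V·C, so C = W/(Q + kV).
Q + kV = 4.481e+07 + 7.4·1.03e+09 = 7.667e+09 m³/yr.
C = 119/7.667e+09 = 1.552e-08 kg/m³ = 1.552e-05 mg/L = 0.01552 µg/L.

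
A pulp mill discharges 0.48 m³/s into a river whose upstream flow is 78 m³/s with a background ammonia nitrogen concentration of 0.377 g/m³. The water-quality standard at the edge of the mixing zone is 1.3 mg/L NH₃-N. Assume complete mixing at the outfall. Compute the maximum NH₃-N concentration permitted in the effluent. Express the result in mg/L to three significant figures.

151 mg/L

Mass balance: 1.3·78.48 = 0.48·Cₑ + 78·0.377.
Cₑ = (102 − 29.41) / 0.48 = 151.3 mg/L.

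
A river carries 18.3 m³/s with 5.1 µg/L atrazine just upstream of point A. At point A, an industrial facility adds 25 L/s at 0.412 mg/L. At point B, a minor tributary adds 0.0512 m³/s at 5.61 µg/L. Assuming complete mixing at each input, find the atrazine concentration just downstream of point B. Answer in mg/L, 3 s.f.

0.00565 mg/L

5.1 µg/L = 0.0051 mg/L.
25 L/s = 0.025 m³/s.
After input A: C = (18.3·0.0051 + 0.025·0.412) / 18.32 = 0.005655 mg/L.
5.61 µg/L = 0.00561 mg/L.
After input B: C = (18.32·0.005655 + 0.0512·0.00561) / 18.38 = 0.005655 mg/L.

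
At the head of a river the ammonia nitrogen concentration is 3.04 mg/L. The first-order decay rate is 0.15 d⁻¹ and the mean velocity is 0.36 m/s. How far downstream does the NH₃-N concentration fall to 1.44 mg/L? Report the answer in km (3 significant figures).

From C = C₀·e^(−kt), t = ln(C₀/C)/k = ln(3.04/1.44)/0.15 = 0.7472/0.15 = 4.981 d.
Distance = v·t = 0.36 m/s × 4.304e+05 s = 1.549e+05 m = 154.9 km.

155 km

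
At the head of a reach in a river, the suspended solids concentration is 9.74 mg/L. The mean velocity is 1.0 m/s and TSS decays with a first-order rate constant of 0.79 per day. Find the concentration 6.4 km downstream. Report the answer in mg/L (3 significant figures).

Travel time t = 6.4 km / 1.0 m/s = 6400/1.0 = 6400 s = 0.07407 d.
First-order decay: C = 9.74·exp(−0.79·0.07407) = 9.74·0.9432 = 9.186 mg/L.

9.19 mg/L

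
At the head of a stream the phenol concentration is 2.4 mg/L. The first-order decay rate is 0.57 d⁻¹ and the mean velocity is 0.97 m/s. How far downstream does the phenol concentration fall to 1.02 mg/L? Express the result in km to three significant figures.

126 km

From C = C₀·e^(−kt), t = ln(C₀/C)/k = ln(2.4/1.02)/0.57 = 0.8557/0.57 = 1.501 d.
Distance = v·t = 0.97 m/s × 1.297e+05 s = 1.258e+05 m = 125.8 km.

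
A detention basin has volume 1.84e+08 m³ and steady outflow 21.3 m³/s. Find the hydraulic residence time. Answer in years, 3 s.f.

0.274 yr

Q = 21.3 m³/s × 3.156e+07 s/yr = 6.722e+08 m³/yr.
Hydraulic residence time τ = V/Q = 1.84e+08/6.722e+08 = 0.2737 yr.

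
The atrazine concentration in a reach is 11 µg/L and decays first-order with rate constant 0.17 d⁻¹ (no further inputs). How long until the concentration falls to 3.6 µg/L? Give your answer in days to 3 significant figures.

t = ln(C₀/C)/k = ln(11/3.6)/0.17 = 1.117/0.17 = 6.57 d.

6.57 d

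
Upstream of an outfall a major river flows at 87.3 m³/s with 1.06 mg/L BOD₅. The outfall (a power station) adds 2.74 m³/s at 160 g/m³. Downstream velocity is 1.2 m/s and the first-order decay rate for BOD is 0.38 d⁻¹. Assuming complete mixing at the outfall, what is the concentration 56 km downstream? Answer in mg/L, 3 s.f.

After complete mixing, C₀ = (2.74·160 + 87.3·1.06) / 90.04 = 5.897 mg/L.
Travel time t = 5.6e+04 m / 1.2 m/s = 4.667e+04 s = 0.5401 d.
C = 5.897·exp(−0.38·0.5401) = 5.897·0.8144 = 4.803 mg/L.

4.80 mg/L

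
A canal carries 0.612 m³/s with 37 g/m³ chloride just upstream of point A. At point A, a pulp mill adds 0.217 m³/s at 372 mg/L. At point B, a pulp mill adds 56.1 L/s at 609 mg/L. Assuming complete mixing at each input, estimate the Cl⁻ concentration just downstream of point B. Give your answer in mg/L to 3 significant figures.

155 mg/L

After input A: C = (0.612·37 + 0.217·372) / 0.829 = 124.7 mg/L.
56.1 L/s = 0.0561 m³/s.
After input B: C = (0.829·124.7 + 0.0561·609) / 0.8851 = 155.4 mg/L.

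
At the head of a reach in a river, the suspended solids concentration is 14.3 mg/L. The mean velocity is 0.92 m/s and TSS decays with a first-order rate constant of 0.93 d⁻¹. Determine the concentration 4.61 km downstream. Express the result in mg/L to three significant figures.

13.5 mg/L

Travel time t = 4.61 km / 0.92 m/s = 4610/0.92 = 5011 s = 0.058 d.
First-order decay: C = 14.3·exp(−0.93·0.058) = 14.3·0.9475 = 13.55 mg/L.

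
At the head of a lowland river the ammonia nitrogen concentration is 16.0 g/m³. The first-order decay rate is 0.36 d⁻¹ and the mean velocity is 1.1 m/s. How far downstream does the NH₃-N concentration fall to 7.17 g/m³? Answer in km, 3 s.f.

From C = C₀·e^(−kt), t = ln(C₀/C)/k = ln(16.0/7.17)/0.36 = 0.8027/0.36 = 2.23 d.
Distance = v·t = 1.1 m/s × 1.926e+05 s = 2.119e+05 m = 211.9 km.

212 km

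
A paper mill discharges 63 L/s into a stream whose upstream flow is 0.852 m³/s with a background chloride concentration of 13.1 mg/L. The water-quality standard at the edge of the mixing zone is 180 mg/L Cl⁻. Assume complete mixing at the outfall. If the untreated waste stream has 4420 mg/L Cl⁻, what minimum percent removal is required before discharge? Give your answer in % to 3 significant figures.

63 L/s = 0.063 m³/s.
Mass balance: 180·0.915 = 0.063·Cₑ + 0.852·13.1.
Cₑ = (164.7 − 11.16) / 0.063 = 2437 mg/L.
Required removal = 1 − 2437/4420 = 44.86 %.

44.9 %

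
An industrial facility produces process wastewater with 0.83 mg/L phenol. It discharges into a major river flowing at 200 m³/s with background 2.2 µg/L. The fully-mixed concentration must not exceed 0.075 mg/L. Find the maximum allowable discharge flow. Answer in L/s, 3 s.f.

2.2 µg/L = 0.0022 mg/L.
Mass balance at complete mixing: C_std·(Q_w + Q_r) = Q_w·C_e + Q_r·C_b.
Rearranging, Q_w = Q_r·(C_std − C_b)/(C_e − C_std) = 200·(0.075 − 0.0022) / (0.83 − 0.075) = 19.28 m³/s.
= 1.928e+04 L/s.

19300 L/s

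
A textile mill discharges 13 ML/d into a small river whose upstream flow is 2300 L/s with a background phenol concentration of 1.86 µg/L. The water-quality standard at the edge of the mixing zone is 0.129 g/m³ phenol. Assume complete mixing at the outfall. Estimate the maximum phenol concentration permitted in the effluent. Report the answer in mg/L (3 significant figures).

2.07 mg/L

13 ML/d = 0.1505 m³/s.
2300 L/s = 2.3 m³/s.
1.86 µg/L = 0.00186 mg/L.
Mass balance: 0.129·2.45 = 0.1505·Cₑ + 2.3·0.00186.
Cₑ = (0.3161 − 0.004278) / 0.1505 = 2.072 mg/L.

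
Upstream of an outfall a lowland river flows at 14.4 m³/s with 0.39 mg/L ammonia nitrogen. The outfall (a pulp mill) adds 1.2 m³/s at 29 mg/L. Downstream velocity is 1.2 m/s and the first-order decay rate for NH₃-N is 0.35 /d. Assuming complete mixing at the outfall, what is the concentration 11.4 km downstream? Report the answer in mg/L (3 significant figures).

2.49 mg/L

After complete mixing, C₀ = (1.2·29 + 14.4·0.39) / 15.6 = 2.591 mg/L.
Travel time t = 1.14e+04 m / 1.2 m/s = 9500 s = 0.11 d.
C = 2.591·exp(−0.35·0.11) = 2.591·0.9622 = 2.493 mg/L.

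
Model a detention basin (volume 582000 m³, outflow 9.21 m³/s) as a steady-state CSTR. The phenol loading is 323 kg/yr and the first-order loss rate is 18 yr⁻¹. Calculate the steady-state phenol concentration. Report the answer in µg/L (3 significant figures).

1.07 µg/L

Outflow Q = 9.21 m³/s × 3.156e+07 s/yr = 2.906e+08 m³/yr.
Steady-state CSTR mass balance: W = Q·C + k·V·C, so C = W/(Q + kV).
Q + kV = 2.906e+08 + 18·582000 = 3.011e+08 m³/yr.
C = 323/3.011e+08 = 1.073e-06 kg/m³ = 0.001073 mg/L = 1.073 µg/L.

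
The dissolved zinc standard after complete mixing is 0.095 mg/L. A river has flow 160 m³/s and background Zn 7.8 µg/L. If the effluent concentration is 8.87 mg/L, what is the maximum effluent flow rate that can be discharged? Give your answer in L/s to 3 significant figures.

1590 L/s

7.8 µg/L = 0.0078 mg/L.
Mass balance at complete mixing: C_std·(Q_w + Q_r) = Q_w·C_e + Q_r·C_b.
Rearranging, Q_w = Q_r·(C_std − C_b)/(C_e − C_std) = 160·(0.095 − 0.0078) / (8.87 − 0.095) = 1.59 m³/s.
= 1590 L/s.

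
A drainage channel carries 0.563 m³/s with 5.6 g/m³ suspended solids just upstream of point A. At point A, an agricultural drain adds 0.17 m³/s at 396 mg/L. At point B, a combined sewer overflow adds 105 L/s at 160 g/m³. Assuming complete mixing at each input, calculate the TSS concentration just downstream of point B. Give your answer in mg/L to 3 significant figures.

104 mg/L

After input A: C = (0.563·5.6 + 0.17·396) / 0.733 = 96.14 mg/L.
105 L/s = 0.105 m³/s.
After input B: C = (0.733·96.14 + 0.105·160) / 0.838 = 104.1 mg/L.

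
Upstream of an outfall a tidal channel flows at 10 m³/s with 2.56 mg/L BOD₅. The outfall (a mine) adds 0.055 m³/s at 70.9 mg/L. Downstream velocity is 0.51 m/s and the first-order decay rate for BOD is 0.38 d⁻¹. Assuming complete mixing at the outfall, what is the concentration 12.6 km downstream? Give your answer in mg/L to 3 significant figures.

After complete mixing, C₀ = (0.055·70.9 + 10·2.56) / 10.05 = 2.934 mg/L.
Travel time t = 1.26e+04 m / 0.51 m/s = 2.471e+04 s = 0.2859 d.
C = 2.934·exp(−0.38·0.2859) = 2.934·0.897 = 2.632 mg/L.

2.63 mg/L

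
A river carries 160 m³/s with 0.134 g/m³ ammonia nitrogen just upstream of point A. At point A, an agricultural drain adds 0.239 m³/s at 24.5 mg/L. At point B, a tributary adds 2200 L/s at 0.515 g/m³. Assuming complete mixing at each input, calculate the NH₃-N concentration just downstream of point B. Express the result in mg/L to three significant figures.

After input A: C = (160·0.134 + 0.239·24.5) / 160.2 = 0.1703 mg/L.
2200 L/s = 2.2 m³/s.
After input B: C = (160.2·0.1703 + 2.2·0.515) / 162.4 = 0.175 mg/L.

0.175 mg/L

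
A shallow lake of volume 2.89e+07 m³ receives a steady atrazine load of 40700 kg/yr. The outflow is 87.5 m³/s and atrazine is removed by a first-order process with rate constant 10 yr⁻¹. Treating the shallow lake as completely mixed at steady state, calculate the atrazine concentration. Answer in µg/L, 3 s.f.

13.3 µg/L

Outflow Q = 87.5 m³/s × 3.156e+07 s/yr = 2.761e+09 m³/yr.
Steady-state CSTR mass balance: W = Q·C + k·V·C, so C = W/(Q + kV).
Q + kV = 2.761e+09 + 10·2.89e+07 = 3.05e+09 m³/yr.
C = 40700/3.05e+09 = 1.334e-05 kg/m³ = 0.01334 mg/L = 13.34 µg/L.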